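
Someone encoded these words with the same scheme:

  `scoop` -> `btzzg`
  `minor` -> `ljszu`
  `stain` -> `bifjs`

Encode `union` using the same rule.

s(18)→b(1) and c(2)→t(19) fit y≡7x+5 (mod 26); the inverse of 7 mod 26 is 15. Each letter's alphabet position (a=0..z=25) is mapped through 7·x+5 mod 26 — an affine cipher.
On union: u(20)→7·20+5≡15=p; n(13)→7·13+5≡18=s; i(8)→7·8+5≡9=j; o(14)→7·14+5≡25=z; n(13)→7·13+5≡18=s (all mod 26).

psjzs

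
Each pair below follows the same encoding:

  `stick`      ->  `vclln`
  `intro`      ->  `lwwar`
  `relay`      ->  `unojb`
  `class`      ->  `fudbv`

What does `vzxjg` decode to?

It's a Vigenère-style cipher with numeric key [3,9]: position i shifts by key[i mod 2].
Reversing it on vzxjg: v−3=s, z−9=q, x−3=u, j−9=a, g−3=d.

squad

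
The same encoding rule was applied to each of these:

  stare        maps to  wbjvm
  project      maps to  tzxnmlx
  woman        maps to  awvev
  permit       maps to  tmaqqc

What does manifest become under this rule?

It's a Vigenère-style cipher with numeric key [4,8,9]: position i shifts by key[i mod 3].
For manifest: m+4=q, a+8=i, n+9=w, i+4=m, f+8=n, e+9=n, s+4=w, t+8=b.

qiwmnnwb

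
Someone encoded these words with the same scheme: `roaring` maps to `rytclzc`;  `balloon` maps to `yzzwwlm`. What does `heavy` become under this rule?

The output letters match the input read backwards, each shifted +11: roaring reversed is gniraor. Read the word backwards and shift each letter +11.
For heavy: reverse → yvaeh; then shift: y+11=j, v+11=g, a+11=l, e+11=p, h+11=s.

jglps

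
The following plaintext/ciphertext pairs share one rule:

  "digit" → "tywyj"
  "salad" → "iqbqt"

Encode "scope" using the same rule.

isefu

Compare letters: d→t is +16, i→y is +16, g→w is +16 — a constant shift. This is a Caesar cipher with shift 16.
For scope: s+16=i, c+16=s, o+16=e, p+16=f, e+16=u.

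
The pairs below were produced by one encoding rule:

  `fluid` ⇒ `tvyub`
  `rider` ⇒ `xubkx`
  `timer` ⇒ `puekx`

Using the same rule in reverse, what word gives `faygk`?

f(5)→t(19) and l(11)→v(21) fit y≡9x+0 (mod 26); the inverse of 9 mod 26 is 3. Each letter's alphabet position (a=0..z=25) is mapped through 9·x+0 mod 26 — an affine cipher.
Decoding faygk: f(5)→3·(5−0)≡15=p; a(0)→3·(0−0)≡0=a; y(24)→3·(24−0)≡20=u; g(6)→3·(6−0)≡18=s; k(10)→3·(10−0)≡4=e (all mod 26).

pause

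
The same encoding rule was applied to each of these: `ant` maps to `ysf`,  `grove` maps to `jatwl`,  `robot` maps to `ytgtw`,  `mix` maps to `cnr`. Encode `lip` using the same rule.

The output letters match the input read backwards, each shifted +5: ant reversed is tna. Read the word backwards and shift each letter +5.
Applying it to lip: reverse → pil; then shift: p+5=u, i+5=n, l+5=q.

unq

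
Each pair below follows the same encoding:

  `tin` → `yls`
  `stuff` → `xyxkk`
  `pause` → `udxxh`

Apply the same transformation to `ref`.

whk

The shift depends on letter class: consonant t→y is +5, but vowel i→l is +3. Two shifts are in play — +3 for a/e/i/o/u, +5 for every other letter.
Applying it to ref: r(cons)+5=w, e(vowel)+3=h, f(cons)+5=k.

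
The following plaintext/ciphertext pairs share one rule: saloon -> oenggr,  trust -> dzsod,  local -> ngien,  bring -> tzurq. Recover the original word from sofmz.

Treating letters as 0–25, the rule is x ↦ 15x + 4 (mod 26).
Reversing it on sofmz: s(18)→7·(18−4)≡20=u; o(14)→7·(14−4)≡18=s; f(5)→7·(5−4)≡7=h; m(12)→7·(12−4)≡4=e; z(25)→7·(25−4)≡17=r (all mod 26).

usher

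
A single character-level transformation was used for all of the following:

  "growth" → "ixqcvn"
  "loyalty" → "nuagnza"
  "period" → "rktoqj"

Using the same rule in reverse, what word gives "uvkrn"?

spill

Shifts by position in growth: pos 0: g→i (+2), pos 1: r→x (+6), pos 2: o→q (+2), pos 3: w→c (+6) — repeating every 2. A repeating key of period 2 is used — shifts +2, +6 over and over.
Reversing it on uvkrn: u−2=s, v−6=p, k−2=i, r−6=l, n−2=l.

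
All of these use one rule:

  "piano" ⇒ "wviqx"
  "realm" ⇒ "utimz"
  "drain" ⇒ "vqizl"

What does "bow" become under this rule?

ewj

The output letters match the input read backwards, each shifted +8: piano reversed is onaip. The word is reversed, then every letter is shifted forward by 8.
Applying it to bow: reverse → wob; then shift: w+8=e, o+8=w, b+8=j.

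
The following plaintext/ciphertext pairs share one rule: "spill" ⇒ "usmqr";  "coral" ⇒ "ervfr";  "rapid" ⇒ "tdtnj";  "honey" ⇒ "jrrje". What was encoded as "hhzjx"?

fever

Each letter shifts forward by (position + 2), i.e. 2, 3, 4, … — the shift grows by one for each successive letter.
Undoing it on hhzjx: h−2=f, h−3=e, z−4=v, j−5=e, x−6=r.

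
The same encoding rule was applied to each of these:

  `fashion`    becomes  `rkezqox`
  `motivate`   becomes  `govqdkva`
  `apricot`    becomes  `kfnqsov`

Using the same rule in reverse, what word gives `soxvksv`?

contact

f(5)→r(17) and a(0)→k(10) fit y≡17x+10 (mod 26); the inverse of 17 mod 26 is 23. This is an affine cipher: with a=0,…,z=25, each position x becomes (17x+10) mod 26.
Decoding soxvksv: s(18)→23·(18−10)≡2=c; o(14)→23·(14−10)≡14=o; x(23)→23·(23−10)≡13=n; v(21)→23·(21−10)≡19=t; k(10)→23·(10−10)≡0=a; s(18)→23·(18−10)≡2=c; v(21)→23·(21−10)≡19=t (all mod 26).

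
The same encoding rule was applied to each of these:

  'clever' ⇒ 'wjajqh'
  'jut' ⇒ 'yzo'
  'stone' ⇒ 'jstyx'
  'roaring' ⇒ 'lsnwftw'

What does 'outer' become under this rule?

The output letters match the input read backwards, each shifted +5: clever reversed is revelc. Read the word backwards and shift each letter +5.
On outer: reverse → retuo; then shift: r+5=w, e+5=j, t+5=y, u+5=z, o+5=t.

wjyzt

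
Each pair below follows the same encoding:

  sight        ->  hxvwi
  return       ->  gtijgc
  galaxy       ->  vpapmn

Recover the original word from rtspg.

cedar

Compare letters: s→h is +15, i→x is +15, g→v is +15 — a constant shift. Every letter moves 15 places later in the alphabet, wrapping around z→a.
Undoing it on rtspg: r−15=c, t−15=e, s−15=d, p−15=a, g−15=r.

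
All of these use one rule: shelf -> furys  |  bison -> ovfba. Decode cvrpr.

Compare letters: s→f is +13, h→u is +13, e→r is +13 — a constant shift. This is a Caesar cipher with shift 13.
Reversing it on cvrpr: c−13=p, v−13=i, r−13=e, p−13=c, r−13=e.

piece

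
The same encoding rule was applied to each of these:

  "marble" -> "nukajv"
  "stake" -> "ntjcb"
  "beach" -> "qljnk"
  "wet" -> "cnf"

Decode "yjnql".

cheap

The output letters match the input read backwards, each shifted +9: marble reversed is elbram. The word is reversed, then every letter is shifted forward by 9.
Decoding yjnql: shift back: y−9=p, j−9=a, n−9=e, q−9=h, l−9=c → paehc; then reverse → cheap.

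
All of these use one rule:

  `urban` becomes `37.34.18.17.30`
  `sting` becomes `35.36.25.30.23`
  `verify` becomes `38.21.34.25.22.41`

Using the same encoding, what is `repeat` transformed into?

u is letter #21 and maps to 37: an offset of 16. Letters become their 1-based position plus 16 (so a→17, b→18, …).
Applying it to repeat: r=18→34, e=5→21, p=16→32, e=5→21, a=1→17, t=20→36.

34.21.32.21.17.36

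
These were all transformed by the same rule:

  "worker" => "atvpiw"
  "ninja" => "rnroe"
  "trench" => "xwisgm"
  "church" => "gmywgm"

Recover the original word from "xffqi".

table

It's a Vigenère-style cipher with numeric key [4,5]: position i shifts by key[i mod 2].
Decoding xffqi: x−4=t, f−5=a, f−4=b, q−5=l, i−4=e.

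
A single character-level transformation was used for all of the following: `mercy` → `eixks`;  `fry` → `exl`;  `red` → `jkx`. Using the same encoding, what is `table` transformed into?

krhgz

The output letters match the input read backwards, each shifted +6: mercy reversed is ycrem. Two steps: reverse the string, then apply a Caesar shift of +6.
For table: reverse → elbat; then shift: e+6=k, l+6=r, b+6=h, a+6=g, t+6=z.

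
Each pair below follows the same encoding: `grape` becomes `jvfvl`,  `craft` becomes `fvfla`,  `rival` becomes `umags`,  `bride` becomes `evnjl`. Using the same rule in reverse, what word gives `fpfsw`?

In grape: g→j is +3, r→v is +4, a→f is +5, p→v is +6 — the shift increases by 1 each position. Letter i (0-indexed) is shifted by i+3, so successive shifts are 3, 4, 5, ….
Decoding fpfsw: f−3=c, p−4=l, f−5=a, s−6=m, w−7=p.

clamp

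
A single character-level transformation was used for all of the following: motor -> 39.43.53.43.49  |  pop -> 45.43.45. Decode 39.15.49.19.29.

m(#13)→39 and o(#15)→43: differences scale by 2, so n = 2·pos + 13. Each letter becomes 2×(its alphabet position, a=1..z=26) + 13.
Undoing it on 39.15.49.19.29: 39→(39−13)÷2=13=m, 15→(15−13)÷2=1=a, 49→(49−13)÷2=18=r, 19→(19−13)÷2=3=c, 29→(29−13)÷2=8=h.

march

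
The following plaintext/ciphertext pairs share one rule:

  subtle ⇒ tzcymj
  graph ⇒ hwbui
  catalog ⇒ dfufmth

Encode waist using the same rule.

xfjxu

Shifts by position in subtle: pos 0: s→t (+1), pos 1: u→z (+5), pos 2: b→c (+1), pos 3: t→y (+5) — repeating every 2. The shifts repeat in a cycle of length 2: positions 0,1,… shift by +1, +5, then the pattern repeats.
For waist: w+1=x, a+5=f, i+1=j, s+5=x, t+1=u.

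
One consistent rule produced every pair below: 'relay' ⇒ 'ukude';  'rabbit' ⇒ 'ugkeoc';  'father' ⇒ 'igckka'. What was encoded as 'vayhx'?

super

Shifts by position in relay: pos 0: r→u (+3), pos 1: e→k (+6), pos 2: l→u (+9), pos 3: a→d (+3), pos 4: y→e (+6) — repeating every 3. The shifts repeat in a cycle of length 3: positions 0,1,… shift by +3, +6, +9, then the pattern repeats.
Reversing it on vayhx: v−3=s, a−6=u, y−9=p, h−3=e, x−6=r.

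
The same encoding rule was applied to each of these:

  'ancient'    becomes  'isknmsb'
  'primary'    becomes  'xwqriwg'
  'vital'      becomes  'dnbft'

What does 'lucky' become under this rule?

tzkpg

Shifts by position in ancient: pos 0: a→i (+8), pos 1: n→s (+5), pos 2: c→k (+8), pos 3: i→n (+5) — repeating every 2. A repeating key of period 2 is used — shifts +8, +5 over and over.
For lucky: l+8=t, u+5=z, c+8=k, k+5=p, y+8=g.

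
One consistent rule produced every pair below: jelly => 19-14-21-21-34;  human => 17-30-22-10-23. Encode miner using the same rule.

22-18-23-14-27

Each letter is replaced by its alphabet position (a=1..z=26) + 9.
Applying it to miner: m=13→22, i=9→18, n=14→23, e=5→14, r=18→27.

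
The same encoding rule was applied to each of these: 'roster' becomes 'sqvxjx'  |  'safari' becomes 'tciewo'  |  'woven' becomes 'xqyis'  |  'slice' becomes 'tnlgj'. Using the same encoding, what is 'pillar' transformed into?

In roster: r→s is +1, o→q is +2, s→v is +3, t→x is +4 — the shift increases by 1 each position. The shift increases by 1 at each position, starting from +1: 1, 2, 3, ….
For pillar: p+1=q, i+2=k, l+3=o, l+4=p, a+5=f, r+6=x.

qkopfx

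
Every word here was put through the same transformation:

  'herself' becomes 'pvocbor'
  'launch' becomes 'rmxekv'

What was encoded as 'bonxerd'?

The output letters match the input read backwards, each shifted +10: herself reversed is flesreh. Two steps: reverse the string, then apply a Caesar shift of +10.
Decoding bonxerd: shift back: b−10=r, o−10=e, n−10=d, x−10=n, e−10=u, r−10=h, d−10=t → rednuht; then reverse → thunder.

thunder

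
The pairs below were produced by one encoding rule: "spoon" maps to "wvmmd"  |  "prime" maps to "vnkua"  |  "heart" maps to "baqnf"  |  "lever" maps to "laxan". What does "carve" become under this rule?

iqnxa

s(18)→w(22) and p(15)→v(21) fit y≡9x+16 (mod 26); the inverse of 9 mod 26 is 3. Treating letters as 0–25, the rule is x ↦ 9x + 16 (mod 26).
Applying it to carve: c(2)→9·2+16≡8=i; a(0)→9·0+16≡16=q; r(17)→9·17+16≡13=n; v(21)→9·21+16≡23=x; e(4)→9·4+16≡0=a (all mod 26).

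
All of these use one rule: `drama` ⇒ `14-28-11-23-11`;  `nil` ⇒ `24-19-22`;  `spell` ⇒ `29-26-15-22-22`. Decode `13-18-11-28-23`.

charm

d is letter #4 and maps to 14: an offset of 10. Letters become their 1-based position plus 10 (so a→11, b→12, …).
Undoing it on 13-18-11-28-23: 13→(13−10)÷1=3=c, 18→(18−10)÷1=8=h, 11→(11−10)÷1=1=a, 28→(28−10)÷1=18=r, 23→(23−10)÷1=13=m.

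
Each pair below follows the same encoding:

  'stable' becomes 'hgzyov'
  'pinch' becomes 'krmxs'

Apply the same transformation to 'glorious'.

tolirlfh

Each pair mirrors across the alphabet (s↔h, t↔g, a↔z): positions sum to 25. Each letter is replaced by its mirror in the alphabet: a↔z, b↔y, c↔x, and so on (the Atbash cipher).
On glorious: g↔t, l↔o, o↔l, r↔i, i↔r, o↔l, u↔f, s↔h.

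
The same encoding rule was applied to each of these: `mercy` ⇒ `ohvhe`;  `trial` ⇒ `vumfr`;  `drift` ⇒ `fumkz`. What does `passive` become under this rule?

In mercy: m→o is +2, e→h is +3, r→v is +4, c→h is +5 — the shift increases by 1 each position. The shift increases by 1 at each position, starting from +2: 2, 3, 4, ….
For passive: p+2=r, a+3=d, s+4=w, s+5=x, i+6=o, v+7=c, e+8=m.

rdwxocm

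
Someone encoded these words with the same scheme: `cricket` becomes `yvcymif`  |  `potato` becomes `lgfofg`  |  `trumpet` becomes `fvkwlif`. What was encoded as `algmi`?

spoke

c(2)→y(24) and r(17)→v(21) fit y≡5x+14 (mod 26); the inverse of 5 mod 26 is 21. Each letter's alphabet position (a=0..z=25) is mapped through 5·x+14 mod 26 — an affine cipher.
Decoding algmi: a(0)→21·(0−14)≡18=s; l(11)→21·(11−14)≡15=p; g(6)→21·(6−14)≡14=o; m(12)→21·(12−14)≡10=k; i(8)→21·(8−14)≡4=e (all mod 26).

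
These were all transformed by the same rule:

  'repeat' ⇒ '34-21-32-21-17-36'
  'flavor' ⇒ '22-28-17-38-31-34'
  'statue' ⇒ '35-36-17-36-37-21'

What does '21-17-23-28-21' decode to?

eagle

r is letter #18 and maps to 34: an offset of 16. The number is (letter's place in the alphabet, a=1) + 16.
Undoing it on 21-17-23-28-21: 21→(21−16)÷1=5=e, 17→(17−16)÷1=1=a, 23→(23−16)÷1=7=g, 28→(28−16)÷1=12=l, 21→(21−16)÷1=5=e.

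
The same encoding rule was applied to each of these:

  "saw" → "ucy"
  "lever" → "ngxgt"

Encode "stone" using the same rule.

Compare letters: s→u is +2, a→c is +2, w→y is +2 — a constant shift. This is a Caesar cipher with shift 2.
For stone: s+2=u, t+2=v, o+2=q, n+2=p, e+2=g.

uvqpg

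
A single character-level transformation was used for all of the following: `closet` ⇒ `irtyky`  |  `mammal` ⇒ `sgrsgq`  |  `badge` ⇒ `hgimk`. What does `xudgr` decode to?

royal

Shifts by position in closet: pos 0: c→i (+6), pos 1: l→r (+6), pos 2: o→t (+5), pos 3: s→y (+6), pos 4: e→k (+6), pos 5: t→y (+5) — repeating every 3. The shifts repeat in a cycle of length 3: positions 0,1,… shift by +6, +6, +5, then the pattern repeats.
Decoding xudgr: x−6=r, u−6=o, d−5=y, g−6=a, r−6=l.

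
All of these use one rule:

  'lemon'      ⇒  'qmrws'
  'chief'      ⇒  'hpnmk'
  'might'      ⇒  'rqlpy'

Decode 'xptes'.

shown

Shifts by position in lemon: pos 0: l→q (+5), pos 1: e→m (+8), pos 2: m→r (+5), pos 3: o→w (+8) — repeating every 2. The shifts repeat in a cycle of length 2: positions 0,1,… shift by +5, +8, then the pattern repeats.
Reversing it on xptes: x−5=s, p−8=h, t−5=o, e−8=w, s−5=n.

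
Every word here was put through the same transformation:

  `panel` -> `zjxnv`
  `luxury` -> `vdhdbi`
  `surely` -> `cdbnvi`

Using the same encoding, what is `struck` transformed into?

cdbdmu

The shift depends on letter class: consonant p→z is +10, but vowel a→j is +9. Vowels shift forward by 9 and consonants shift forward by 10.
On struck: s(cons)+10=c, t(cons)+10=d, r(cons)+10=b, u(vowel)+9=d, c(cons)+10=m, k(cons)+10=u.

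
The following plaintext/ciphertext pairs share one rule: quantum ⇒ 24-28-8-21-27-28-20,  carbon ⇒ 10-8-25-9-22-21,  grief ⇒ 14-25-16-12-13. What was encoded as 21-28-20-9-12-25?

number

q is letter #17 and maps to 24: an offset of 7. Each letter is replaced by its alphabet position (a=1..z=26) + 7.
Undoing it on 21-28-20-9-12-25: 21→(21−7)÷1=14=n, 28→(28−7)÷1=21=u, 20→(20−7)÷1=13=m, 9→(9−7)÷1=2=b, 12→(12−7)÷1=5=e, 25→(25−7)÷1=18=r.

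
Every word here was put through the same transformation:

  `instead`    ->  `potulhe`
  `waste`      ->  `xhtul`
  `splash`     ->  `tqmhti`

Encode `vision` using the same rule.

The shift depends on letter class: consonant n→o is +1, but vowel i→p is +7. Vowels shift forward by 7 and consonants shift forward by 1.
Applying it to vision: v(cons)+1=w, i(vowel)+7=p, s(cons)+1=t, i(vowel)+7=p, o(vowel)+7=v, n(cons)+1=o.

wptpvo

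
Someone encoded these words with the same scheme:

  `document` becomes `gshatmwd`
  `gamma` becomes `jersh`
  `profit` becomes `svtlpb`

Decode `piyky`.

meter

Letter i (0-indexed) is shifted by i+3, so successive shifts are 3, 4, 5, ….
Decoding piyky: p−3=m, i−4=e, y−5=t, k−6=e, y−7=r.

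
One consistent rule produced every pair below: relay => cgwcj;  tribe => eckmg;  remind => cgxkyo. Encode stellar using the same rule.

degwwcc

The shift depends on letter class: consonant r→c is +11, but vowel e→g is +2. Vowels shift forward by 2 and consonants shift forward by 11.
For stellar: s(cons)+11=d, t(cons)+11=e, e(vowel)+2=g, l(cons)+11=w, l(cons)+11=w, a(vowel)+2=c, r(cons)+11=c.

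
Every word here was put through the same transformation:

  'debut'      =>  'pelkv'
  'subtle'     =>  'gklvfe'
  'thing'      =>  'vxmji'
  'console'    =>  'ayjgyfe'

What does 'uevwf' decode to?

metal

d(3)→p(15) and e(4)→e(4) fit y≡15x+22 (mod 26); the inverse of 15 mod 26 is 7. Treating letters as 0–25, the rule is x ↦ 15x + 22 (mod 26).
Undoing it on uevwf: u(20)→7·(20−22)≡12=m; e(4)→7·(4−22)≡4=e; v(21)→7·(21−22)≡19=t; w(22)→7·(22−22)≡0=a; f(5)→7·(5−22)≡11=l (all mod 26).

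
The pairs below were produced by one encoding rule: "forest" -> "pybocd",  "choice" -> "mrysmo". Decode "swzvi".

imply

Compare letters: f→p is +10, o→y is +10, r→b is +10 — a constant shift. This is a Caesar cipher with shift 10.
Reversing it on swzvi: s−10=i, w−10=m, z−10=p, v−10=l, i−10=y.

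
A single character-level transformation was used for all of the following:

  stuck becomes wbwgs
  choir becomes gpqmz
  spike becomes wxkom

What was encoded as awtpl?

world

Shifts by position in stuck: pos 0: s→w (+4), pos 1: t→b (+8), pos 2: u→w (+2), pos 3: c→g (+4), pos 4: k→s (+8) — repeating every 3. It's a Vigenère-style cipher with numeric key [4,8,2]: position i shifts by key[i mod 3].
Reversing it on awtpl: a−4=w, w−8=o, t−2=r, p−4=l, l−8=d.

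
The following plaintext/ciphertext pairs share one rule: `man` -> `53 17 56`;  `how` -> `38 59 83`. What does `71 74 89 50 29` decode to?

style

m(#13)→53 and a(#1)→17: differences scale by 3, so n = 3·pos + 14. The formula is n = 3×(alphabet index, a=1) + 14.
Decoding 71 74 89 50 29: 71→(71−14)÷3=19=s, 74→(74−14)÷3=20=t, 89→(89−14)÷3=25=y, 50→(50−14)÷3=12=l, 29→(29−14)÷3=5=e.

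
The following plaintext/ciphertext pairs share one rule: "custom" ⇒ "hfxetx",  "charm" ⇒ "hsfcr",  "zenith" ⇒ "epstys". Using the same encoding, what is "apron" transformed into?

fawzs

Shifts by position in custom: pos 0: c→h (+5), pos 1: u→f (+11), pos 2: s→x (+5), pos 3: t→e (+11) — repeating every 2. The shifts repeat in a cycle of length 2: positions 0,1,… shift by +5, +11, then the pattern repeats.
Applying it to apron: a+5=f, p+11=a, r+5=w, o+11=z, n+5=s.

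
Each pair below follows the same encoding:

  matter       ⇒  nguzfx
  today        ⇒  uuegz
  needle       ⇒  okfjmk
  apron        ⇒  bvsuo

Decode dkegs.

Shifts by position in matter: pos 0: m→n (+1), pos 1: a→g (+6), pos 2: t→u (+1), pos 3: t→z (+6) — repeating every 2. The shifts repeat in a cycle of length 2: positions 0,1,… shift by +1, +6, then the pattern repeats.
Undoing it on dkegs: d−1=c, k−6=e, e−1=d, g−6=a, s−1=r.

cedar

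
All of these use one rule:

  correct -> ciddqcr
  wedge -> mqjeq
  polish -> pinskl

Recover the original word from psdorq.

pirate

c(2)→c(2) and o(14)→i(8) fit y≡7x+14 (mod 26); the inverse of 7 mod 26 is 15. Treating letters as 0–25, the rule is x ↦ 7x + 14 (mod 26).
Decoding psdorq: p(15)→15·(15−14)≡15=p; s(18)→15·(18−14)≡8=i; d(3)→15·(3−14)≡17=r; o(14)→15·(14−14)≡0=a; r(17)→15·(17−14)≡19=t; q(16)→15·(16−14)≡4=e (all mod 26).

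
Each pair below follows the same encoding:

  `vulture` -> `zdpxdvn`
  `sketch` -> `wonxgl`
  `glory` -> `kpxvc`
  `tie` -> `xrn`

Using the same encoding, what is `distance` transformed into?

Vowels shift forward by 9 and consonants shift forward by 4.
Applying it to distance: d(cons)+4=h, i(vowel)+9=r, s(cons)+4=w, t(cons)+4=x, a(vowel)+9=j, n(cons)+4=r, c(cons)+4=g, e(vowel)+9=n.

hrwxjrgn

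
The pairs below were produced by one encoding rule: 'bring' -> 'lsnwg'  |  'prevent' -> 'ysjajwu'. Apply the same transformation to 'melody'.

ditqjr

The output letters match the input read backwards, each shifted +5: bring reversed is gnirb. The word is reversed, then every letter is shifted forward by 5.
Applying it to melody: reverse → ydolem; then shift: y+5=d, d+5=i, o+5=t, l+5=q, e+5=j, m+5=r.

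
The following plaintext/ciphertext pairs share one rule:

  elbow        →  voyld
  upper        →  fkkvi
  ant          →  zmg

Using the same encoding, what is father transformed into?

uzgsvi

This is the alphabet-reversal cipher (Atbash): a becomes z, b becomes y, etc.
For father: f↔u, a↔z, t↔g, h↔s, e↔v, r↔i.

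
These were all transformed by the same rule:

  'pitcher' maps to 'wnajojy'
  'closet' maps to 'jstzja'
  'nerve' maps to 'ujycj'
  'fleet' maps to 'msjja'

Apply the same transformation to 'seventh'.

zjcjuao

The shift depends on letter class: consonant p→w is +7, but vowel i→n is +5. Two shifts are in play — +5 for a/e/i/o/u, +7 for every other letter.
Applying it to seventh: s(cons)+7=z, e(vowel)+5=j, v(cons)+7=c, e(vowel)+5=j, n(cons)+7=u, t(cons)+7=a, h(cons)+7=o.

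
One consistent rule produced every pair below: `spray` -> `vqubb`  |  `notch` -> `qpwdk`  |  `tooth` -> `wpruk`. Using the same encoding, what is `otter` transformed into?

Shifts by position in spray: pos 0: s→v (+3), pos 1: p→q (+1), pos 2: r→u (+3), pos 3: a→b (+1) — repeating every 2. The shifts repeat in a cycle of length 2: positions 0,1,… shift by +3, +1, then the pattern repeats.
On otter: o+3=r, t+1=u, t+3=w, e+1=f, r+3=u.

ruwfu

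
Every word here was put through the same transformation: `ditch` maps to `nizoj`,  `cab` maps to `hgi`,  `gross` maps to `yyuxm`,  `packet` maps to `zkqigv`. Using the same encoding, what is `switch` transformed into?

Two steps: reverse the string, then apply a Caesar shift of +6.
Applying it to switch: reverse → hctiws; then shift: h+6=n, c+6=i, t+6=z, i+6=o, w+6=c, s+6=y.

nizocy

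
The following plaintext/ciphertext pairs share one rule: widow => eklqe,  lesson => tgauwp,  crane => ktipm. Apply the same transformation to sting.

avqpo

Shifts by position in widow: pos 0: w→e (+8), pos 1: i→k (+2), pos 2: d→l (+8), pos 3: o→q (+2) — repeating every 2. It's a Vigenère-style cipher with numeric key [8,2]: position i shifts by key[i mod 2].
For sting: s+8=a, t+2=v, i+8=q, n+2=p, g+8=o.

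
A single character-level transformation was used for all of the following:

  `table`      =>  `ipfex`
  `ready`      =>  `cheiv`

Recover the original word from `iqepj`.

flame

Read the word backwards and shift each letter +4.
Undoing it on iqepj: shift back: i−4=e, q−4=m, e−4=a, p−4=l, j−4=f → emalf; then reverse → flame.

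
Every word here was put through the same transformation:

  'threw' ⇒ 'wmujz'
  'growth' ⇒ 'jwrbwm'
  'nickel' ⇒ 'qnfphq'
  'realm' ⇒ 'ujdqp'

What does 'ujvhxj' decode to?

It's a Vigenère-style cipher with numeric key [3,5]: position i shifts by key[i mod 2].
Decoding ujvhxj: u−3=r, j−5=e, v−3=s, h−5=c, x−3=u, j−5=e.

rescue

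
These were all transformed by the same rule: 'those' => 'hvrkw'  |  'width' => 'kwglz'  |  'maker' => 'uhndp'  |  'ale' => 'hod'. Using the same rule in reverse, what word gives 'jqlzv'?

The output letters match the input read backwards, each shifted +3: those reversed is esoht. Two steps: reverse the string, then apply a Caesar shift of +3.
Undoing it on jqlzv: shift back: j−3=g, q−3=n, l−3=i, z−3=w, v−3=s → gniws; then reverse → swing.

swing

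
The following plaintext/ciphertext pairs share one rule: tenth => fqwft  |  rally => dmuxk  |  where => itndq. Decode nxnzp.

Shifts by position in tenth: pos 0: t→f (+12), pos 1: e→q (+12), pos 2: n→w (+9), pos 3: t→f (+12), pos 4: h→t (+12) — repeating every 3. It's a Vigenère-style cipher with numeric key [12,12,9]: position i shifts by key[i mod 3].
Decoding nxnzp: n−12=b, x−12=l, n−9=e, z−12=n, p−12=d.

blend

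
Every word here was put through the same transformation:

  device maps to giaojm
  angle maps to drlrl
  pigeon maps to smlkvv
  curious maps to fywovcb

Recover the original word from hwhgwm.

escape

Each letter shifts forward by (position + 3), i.e. 3, 4, 5, … — the shift grows by one for each successive letter.
Undoing it on hwhgwm: h−3=e, w−4=s, h−5=c, g−6=a, w−7=p, m−8=e.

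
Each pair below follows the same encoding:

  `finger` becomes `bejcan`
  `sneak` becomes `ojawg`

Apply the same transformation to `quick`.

This is a Caesar cipher with shift 22.
Applying it to quick: q+22=m, u+22=q, i+22=e, c+22=y, k+22=g.

mqeyg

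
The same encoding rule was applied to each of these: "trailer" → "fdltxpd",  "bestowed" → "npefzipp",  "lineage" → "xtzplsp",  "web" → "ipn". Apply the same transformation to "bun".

nfz

The rule splits by letter class: vowels +11, consonants +12.
For bun: b(cons)+12=n, u(vowel)+11=f, n(cons)+12=z.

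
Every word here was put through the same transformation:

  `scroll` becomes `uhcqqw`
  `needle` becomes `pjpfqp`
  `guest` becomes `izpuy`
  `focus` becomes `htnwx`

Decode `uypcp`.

steak

The shifts repeat in a cycle of length 3: positions 0,1,… shift by +2, +5, +11, then the pattern repeats.
Reversing it on uypcp: u−2=s, y−5=t, p−11=e, c−2=a, p−5=k.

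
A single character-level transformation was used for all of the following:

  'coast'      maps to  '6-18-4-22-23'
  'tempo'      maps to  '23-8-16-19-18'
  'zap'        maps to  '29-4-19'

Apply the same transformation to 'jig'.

13-12-10

c is letter #3 and maps to 6: an offset of 3. The number is (letter's place in the alphabet, a=1) + 3.
For jig: j=10→13, i=9→12, g=7→10.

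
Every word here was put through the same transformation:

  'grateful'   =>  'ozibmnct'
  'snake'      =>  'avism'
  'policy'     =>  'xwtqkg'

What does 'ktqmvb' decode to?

client

Compare letters: g→o is +8, r→z is +8, a→i is +8 — a constant shift. It's a constant shift of +8 (ROT8).
Reversing it on ktqmvb: k−8=c, t−8=l, q−8=i, m−8=e, v−8=n, b−8=t.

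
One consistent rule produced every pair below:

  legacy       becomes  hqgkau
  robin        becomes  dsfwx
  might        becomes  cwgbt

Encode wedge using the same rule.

eqvgq

l(11)→h(7) and e(4)→q(16) fit y≡21x+10 (mod 26); the inverse of 21 mod 26 is 5. This is an affine cipher: with a=0,…,z=25, each position x becomes (21x+10) mod 26.
Applying it to wedge: w(22)→21·22+10≡4=e; e(4)→21·4+10≡16=q; d(3)→21·3+10≡21=v; g(6)→21·6+10≡6=g; e(4)→21·4+10≡16=q (all mod 26).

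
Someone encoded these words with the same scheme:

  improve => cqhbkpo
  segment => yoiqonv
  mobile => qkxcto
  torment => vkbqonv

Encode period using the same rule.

Treating letters as 0–25, the rule is x ↦ 23x + 0 (mod 26).
For period: p(15)→23·15+0≡7=h; e(4)→23·4+0≡14=o; r(17)→23·17+0≡1=b; i(8)→23·8+0≡2=c; o(14)→23·14+0≡10=k; d(3)→23·3+0≡17=r (all mod 26).

hobckr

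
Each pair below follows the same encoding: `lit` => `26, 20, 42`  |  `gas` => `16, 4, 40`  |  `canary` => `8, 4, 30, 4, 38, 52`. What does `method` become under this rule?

28, 12, 42, 18, 32, 10

l(#12)→26 and i(#9)→20: differences scale by 2, so n = 2·pos + 2. Each letter becomes 2×(its alphabet position, a=1..z=26) + 2.
For method: m=13→28, e=5→12, t=20→42, h=8→18, o=15→32, d=4→10.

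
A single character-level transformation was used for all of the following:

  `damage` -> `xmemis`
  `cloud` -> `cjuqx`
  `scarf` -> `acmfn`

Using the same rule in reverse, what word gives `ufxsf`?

d(3)→x(23) and a(0)→m(12) fit y≡21x+12 (mod 26); the inverse of 21 mod 26 is 5. Treating letters as 0–25, the rule is x ↦ 21x + 12 (mod 26).
Reversing it on ufxsf: u(20)→5·(20−12)≡14=o; f(5)→5·(5−12)≡17=r; x(23)→5·(23−12)≡3=d; s(18)→5·(18−12)≡4=e; f(5)→5·(5−12)≡17=r (all mod 26).

order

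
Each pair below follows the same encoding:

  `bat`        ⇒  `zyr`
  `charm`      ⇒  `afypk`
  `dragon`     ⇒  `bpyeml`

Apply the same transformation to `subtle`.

Every letter moves 24 places later in the alphabet, wrapping around z→a.
For subtle: s+24=q, u+24=s, b+24=z, t+24=r, l+24=j, e+24=c.

qszrjc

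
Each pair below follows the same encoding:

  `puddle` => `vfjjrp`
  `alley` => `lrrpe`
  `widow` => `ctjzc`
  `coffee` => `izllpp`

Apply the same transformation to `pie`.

vtp

The shift depends on letter class: consonant p→v is +6, but vowel u→f is +11. The rule splits by letter class: vowels +11, consonants +6.
For pie: p(cons)+6=v, i(vowel)+11=t, e(vowel)+11=p.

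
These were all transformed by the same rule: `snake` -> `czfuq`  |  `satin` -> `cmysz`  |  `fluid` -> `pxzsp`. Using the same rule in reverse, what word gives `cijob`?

sweep

The shifts repeat in a cycle of length 3: positions 0,1,… shift by +10, +12, +5, then the pattern repeats.
Undoing it on cijob: c−10=s, i−12=w, j−5=e, o−10=e, b−12=p.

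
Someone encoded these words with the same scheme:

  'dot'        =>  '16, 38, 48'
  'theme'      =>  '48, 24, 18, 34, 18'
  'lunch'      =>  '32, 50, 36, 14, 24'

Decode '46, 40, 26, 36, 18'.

d(#4)→16 and o(#15)→38: differences scale by 2, so n = 2·pos + 8. With a=1..z=26, the number is 2·pos + 8.
Reversing it on 46, 40, 26, 36, 18: 46→(46−8)÷2=19=s, 40→(40−8)÷2=16=p, 26→(26−8)÷2=9=i, 36→(36−8)÷2=14=n, 18→(18−8)÷2=5=e.

spine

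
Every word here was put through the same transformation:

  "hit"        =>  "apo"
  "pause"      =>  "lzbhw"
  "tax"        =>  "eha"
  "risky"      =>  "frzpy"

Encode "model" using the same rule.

The word is reversed, then every letter is shifted forward by 7.
For model: reverse → ledom; then shift: l+7=s, e+7=l, d+7=k, o+7=v, m+7=t.

slkvt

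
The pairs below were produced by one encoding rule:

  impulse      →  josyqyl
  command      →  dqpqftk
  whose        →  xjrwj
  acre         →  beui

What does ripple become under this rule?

skstqk

The shift increases by 1 at each position, starting from +1: 1, 2, 3, ….
For ripple: r+1=s, i+2=k, p+3=s, p+4=t, l+5=q, e+6=k.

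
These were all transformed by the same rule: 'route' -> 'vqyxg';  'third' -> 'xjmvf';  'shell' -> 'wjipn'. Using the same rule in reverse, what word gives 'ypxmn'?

until

Shifts by position in route: pos 0: r→v (+4), pos 1: o→q (+2), pos 2: u→y (+4), pos 3: t→x (+4), pos 4: e→g (+2) — repeating every 3. A repeating key of period 3 is used — shifts +4, +2, +4 over and over.
Reversing it on ypxmn: y−4=u, p−2=n, x−4=t, m−4=i, n−2=l.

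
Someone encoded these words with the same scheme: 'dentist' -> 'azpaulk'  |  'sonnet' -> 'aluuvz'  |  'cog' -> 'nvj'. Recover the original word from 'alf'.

The output letters match the input read backwards, each shifted +7: dentist reversed is tsitned. Read the word backwards and shift each letter +7.
Decoding alf: shift back: a−7=t, l−7=e, f−7=y → tey; then reverse → yet.

yet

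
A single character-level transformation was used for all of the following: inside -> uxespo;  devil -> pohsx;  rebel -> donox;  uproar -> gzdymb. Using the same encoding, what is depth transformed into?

pobdt

Shifts by position in inside: pos 0: i→u (+12), pos 1: n→x (+10), pos 2: s→e (+12), pos 3: i→s (+10) — repeating every 2. A repeating key of period 2 is used — shifts +12, +10 over and over.
On depth: d+12=p, e+10=o, p+12=b, t+10=d, h+12=t.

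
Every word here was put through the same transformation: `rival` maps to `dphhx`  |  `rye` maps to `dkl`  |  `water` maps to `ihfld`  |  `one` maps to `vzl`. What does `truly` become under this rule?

fdbxk

The shift depends on letter class: consonant r→d is +12, but vowel i→p is +7. Two shifts are in play — +7 for a/e/i/o/u, +12 for every other letter.
Applying it to truly: t(cons)+12=f, r(cons)+12=d, u(vowel)+7=b, l(cons)+12=x, y(cons)+12=k.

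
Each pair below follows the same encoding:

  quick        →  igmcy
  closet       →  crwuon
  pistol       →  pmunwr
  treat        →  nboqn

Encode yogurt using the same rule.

Treating letters as 0–25, the rule is x ↦ 19x + 16 (mod 26).
For yogurt: y(24)→19·24+16≡4=e; o(14)→19·14+16≡22=w; g(6)→19·6+16≡0=a; u(20)→19·20+16≡6=g; r(17)→19·17+16≡1=b; t(19)→19·19+16≡13=n (all mod 26).

ewagbn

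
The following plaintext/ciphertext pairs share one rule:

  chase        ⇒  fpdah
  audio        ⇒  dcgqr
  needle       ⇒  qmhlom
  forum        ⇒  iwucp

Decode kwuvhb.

hornet

Shifts by position in chase: pos 0: c→f (+3), pos 1: h→p (+8), pos 2: a→d (+3), pos 3: s→a (+8) — repeating every 2. The shifts repeat in a cycle of length 2: positions 0,1,… shift by +3, +8, then the pattern repeats.
Decoding kwuvhb: k−3=h, w−8=o, u−3=r, v−8=n, h−3=e, b−8=t.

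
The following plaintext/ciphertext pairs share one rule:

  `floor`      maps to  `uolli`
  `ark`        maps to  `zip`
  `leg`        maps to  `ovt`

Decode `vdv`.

ewe

This is the alphabet-reversal cipher (Atbash): a becomes z, b becomes y, etc.
Undoing it on vdv: v↔e, d↔w, v↔e.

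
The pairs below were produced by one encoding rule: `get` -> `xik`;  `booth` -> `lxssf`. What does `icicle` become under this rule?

ipgmgm

The output letters match the input read backwards, each shifted +4: get reversed is teg. Two steps: reverse the string, then apply a Caesar shift of +4.
Applying it to icicle: reverse → elcici; then shift: e+4=i, l+4=p, c+4=g, i+4=m, c+4=g, i+4=m.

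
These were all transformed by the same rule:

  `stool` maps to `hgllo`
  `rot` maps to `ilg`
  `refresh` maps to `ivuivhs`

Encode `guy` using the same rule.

Each pair mirrors across the alphabet (s↔h, t↔g, o↔l): positions sum to 25. Letters are reflected about the middle of the alphabet (position → 25−position): Atbash.
For guy: g↔t, u↔f, y↔b.

tfb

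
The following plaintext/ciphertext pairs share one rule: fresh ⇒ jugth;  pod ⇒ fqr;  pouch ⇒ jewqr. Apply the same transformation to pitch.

jevkr

The output letters match the input read backwards, each shifted +2: fresh reversed is hserf. Read the word backwards and shift each letter +2.
Applying it to pitch: reverse → hctip; then shift: h+2=j, c+2=e, t+2=v, i+2=k, p+2=r.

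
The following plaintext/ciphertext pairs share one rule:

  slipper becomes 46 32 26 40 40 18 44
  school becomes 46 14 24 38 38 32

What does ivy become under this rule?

26 52 58

s(#19)→46 and l(#12)→32: differences scale by 2, so n = 2·pos + 8. Each letter becomes 2×(its alphabet position, a=1..z=26) + 8.
On ivy: i=9→26, v=22→52, y=25→58.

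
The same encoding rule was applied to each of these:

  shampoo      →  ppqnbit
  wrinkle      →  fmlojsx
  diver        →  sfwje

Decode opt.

The word is reversed, then every letter is shifted forward by 1.
Undoing it on opt: shift back: o−1=n, p−1=o, t−1=s → nos; then reverse → son.

son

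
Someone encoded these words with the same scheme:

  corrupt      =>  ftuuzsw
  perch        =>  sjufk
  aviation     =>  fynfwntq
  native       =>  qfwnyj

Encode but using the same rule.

ezw

The rule splits by letter class: vowels +5, consonants +3.
Applying it to but: b(cons)+3=e, u(vowel)+5=z, t(cons)+3=w.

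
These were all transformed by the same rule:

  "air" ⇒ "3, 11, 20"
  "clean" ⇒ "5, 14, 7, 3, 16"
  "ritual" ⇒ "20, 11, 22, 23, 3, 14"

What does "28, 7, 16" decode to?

zen

a is letter #1 and maps to 3: an offset of 2. Each letter is replaced by its alphabet position (a=1..z=26) + 2.
Decoding 28, 7, 16: 28→(28−2)÷1=26=z, 7→(7−2)÷1=5=e, 16→(16−2)÷1=14=n.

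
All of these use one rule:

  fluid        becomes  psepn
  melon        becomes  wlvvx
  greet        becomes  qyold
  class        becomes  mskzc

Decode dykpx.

Shifts by position in fluid: pos 0: f→p (+10), pos 1: l→s (+7), pos 2: u→e (+10), pos 3: i→p (+7) — repeating every 2. The shifts repeat in a cycle of length 2: positions 0,1,… shift by +10, +7, then the pattern repeats.
Decoding dykpx: d−10=t, y−7=r, k−10=a, p−7=i, x−10=n.

train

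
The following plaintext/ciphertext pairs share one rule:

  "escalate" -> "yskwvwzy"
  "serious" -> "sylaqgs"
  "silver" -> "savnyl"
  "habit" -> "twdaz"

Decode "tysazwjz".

e(4)→y(24) and s(18)→s(18) fit y≡7x+22 (mod 26); the inverse of 7 mod 26 is 15. Treating letters as 0–25, the rule is x ↦ 7x + 22 (mod 26).
Reversing it on tysazwjz: t(19)→15·(19−22)≡7=h; y(24)→15·(24−22)≡4=e; s(18)→15·(18−22)≡18=s; a(0)→15·(0−22)≡8=i; z(25)→15·(25−22)≡19=t; w(22)→15·(22−22)≡0=a; j(9)→15·(9−22)≡13=n; z(25)→15·(25−22)≡19=t (all mod 26).

hesitant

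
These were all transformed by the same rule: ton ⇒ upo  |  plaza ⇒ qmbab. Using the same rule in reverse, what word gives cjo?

bin

Compare letters: t→u is +1, o→p is +1, n→o is +1 — a constant shift. Each letter is shifted forward by 1 in the alphabet (a Caesar shift of +1).
Undoing it on cjo: c−1=b, j−1=i, o−1=n.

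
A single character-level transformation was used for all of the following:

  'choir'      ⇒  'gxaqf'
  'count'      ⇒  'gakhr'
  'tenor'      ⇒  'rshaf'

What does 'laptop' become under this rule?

vutrat

c(2)→g(6) and h(7)→x(23) fit y≡19x+20 (mod 26); the inverse of 19 mod 26 is 11. This is an affine cipher: with a=0,…,z=25, each position x becomes (19x+20) mod 26.
On laptop: l(11)→19·11+20≡21=v; a(0)→19·0+20≡20=u; p(15)→19·15+20≡19=t; t(19)→19·19+20≡17=r; o(14)→19·14+20≡0=a; p(15)→19·15+20≡19=t (all mod 26).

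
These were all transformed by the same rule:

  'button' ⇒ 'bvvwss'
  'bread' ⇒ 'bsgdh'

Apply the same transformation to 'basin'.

In button: b→b is +0, u→v is +1, t→v is +2, t→w is +3 — the shift increases by 1 each position. The shift increases by 1 at each position, starting from +0: 0, 1, 2, ….
Applying it to basin: b+0=b, a+1=b, s+2=u, i+3=l, n+4=r.

bbulr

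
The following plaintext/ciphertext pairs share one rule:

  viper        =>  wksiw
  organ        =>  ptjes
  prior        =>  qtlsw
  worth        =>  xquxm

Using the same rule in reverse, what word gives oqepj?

In viper: v→w is +1, i→k is +2, p→s is +3, e→i is +4 — the shift increases by 1 each position. Letter i (0-indexed) is shifted by i+1, so successive shifts are 1, 2, 3, ….
Decoding oqepj: o−1=n, q−2=o, e−3=b, p−4=l, j−5=e.

noble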